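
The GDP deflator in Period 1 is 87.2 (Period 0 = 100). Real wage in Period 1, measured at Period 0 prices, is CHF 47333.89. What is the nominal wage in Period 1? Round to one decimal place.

Nominal = Real × (Index/100) = 47333.89 × (87.2/100)
        = 47333.89 × 0.872 = 41275.1521

41275.2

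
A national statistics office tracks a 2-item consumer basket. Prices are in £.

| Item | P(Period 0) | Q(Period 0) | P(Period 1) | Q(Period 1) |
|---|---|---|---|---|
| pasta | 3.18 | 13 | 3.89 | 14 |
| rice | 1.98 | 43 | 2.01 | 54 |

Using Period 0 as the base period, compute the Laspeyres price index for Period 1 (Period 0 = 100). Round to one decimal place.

108.3

Laspeyres price index uses base-period quantities as weights.
ΣP(Period 1)·Q(Period 0) = 3.89×13 + 2.01×43 = 50.57 + 86.43 = 137
ΣP(Period 0)·Q(Period 0) = 3.18×13 + 1.98×43 = 41.34 + 85.14 = 126.48
Index = 137 / 126.48 × 100 = 108.3175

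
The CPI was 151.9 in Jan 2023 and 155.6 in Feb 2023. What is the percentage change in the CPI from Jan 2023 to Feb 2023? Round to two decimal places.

2.44%

Change = (155.6 − 151.9) / 151.9 × 100
       = 3.7 / 151.9 × 100 = 2.4358%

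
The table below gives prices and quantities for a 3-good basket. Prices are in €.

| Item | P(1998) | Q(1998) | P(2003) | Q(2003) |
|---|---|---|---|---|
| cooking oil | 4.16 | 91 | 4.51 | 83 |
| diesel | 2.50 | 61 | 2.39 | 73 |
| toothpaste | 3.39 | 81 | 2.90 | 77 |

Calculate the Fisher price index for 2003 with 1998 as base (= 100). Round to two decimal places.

Laspeyres component (base-period weights):
ΣP(2003)Q(1998) = 4.51×91 + 2.39×61 + 2.90×81 = 410.41 + 145.79 + 234.9 = 791.1
ΣP(1998)Q(1998) = 4.16×91 + 2.50×61 + 3.39×81 = 378.56 + 152.5 + 274.59 = 805.65
L = 791.1 / 805.65 × 100 = 98.1940
Paasche component (current-period weights):
ΣP(2003)Q(2003) = 4.51×83 + 2.39×73 + 2.90×77 = 374.33 + 174.47 + 223.3 = 772.1
ΣP(1998)Q(2003) = 4.16×83 + 2.50×73 + 3.39×77 = 345.28 + 182.5 + 261.03 = 788.81
P = 772.1 / 788.81 × 100 = 97.8816
Fisher = √(L × P) = √(98.1940 × 97.8816) = 98.0377

98.04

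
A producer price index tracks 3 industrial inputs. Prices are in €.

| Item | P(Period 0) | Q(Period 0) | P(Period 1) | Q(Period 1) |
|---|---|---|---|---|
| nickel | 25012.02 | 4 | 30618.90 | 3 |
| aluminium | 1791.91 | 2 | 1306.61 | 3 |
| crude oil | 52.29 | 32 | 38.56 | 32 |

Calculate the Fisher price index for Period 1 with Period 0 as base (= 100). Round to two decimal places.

119.07

Laspeyres component (base-period weights):
ΣP(Period 1)Q(Period 0) = 30618.90×4 + 1306.61×2 + 38.56×32 = 122475.6 + 2613.22 + 1233.92 = 126322.74
ΣP(Period 0)Q(Period 0) = 25012.02×4 + 1791.91×2 + 52.29×32 = 100048.08 + 3583.82 + 1673.28 = 105305.18
L = 126322.74 / 105305.18 × 100 = 119.9587
Paasche component (current-period weights):
ΣP(Period 1)Q(Period 1) = 30618.90×3 + 1306.61×3 + 38.56×32 = 91856.7 + 3919.83 + 1233.92 = 97010.45
ΣP(Period 0)Q(Period 1) = 25012.02×3 + 1791.91×3 + 52.29×32 = 75036.06 + 5375.73 + 1673.28 = 82085.07
P = 97010.45 / 82085.07 × 100 = 118.1828
Fisher = √(L × P) = √(119.9587 × 118.1828) = 119.0675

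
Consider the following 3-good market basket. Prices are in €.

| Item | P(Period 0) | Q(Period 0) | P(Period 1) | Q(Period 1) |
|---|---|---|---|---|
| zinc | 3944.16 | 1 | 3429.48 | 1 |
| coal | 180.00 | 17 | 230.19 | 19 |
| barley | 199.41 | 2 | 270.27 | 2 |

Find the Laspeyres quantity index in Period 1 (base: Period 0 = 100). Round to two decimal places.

104.86

Laspeyres quantity index uses base-period prices as weights.
ΣP(Period 0)·Q(Period 1) = 3944.16×1 + 180.00×19 + 199.41×2 = 3944.16 + 3420 + 398.82 = 7762.98
ΣP(Period 0)·Q(Period 0) = 3944.16×1 + 180.00×17 + 199.41×2 = 3944.16 + 3060 + 398.82 = 7402.98
Index = 7762.98 / 7402.98 × 100 = 104.8629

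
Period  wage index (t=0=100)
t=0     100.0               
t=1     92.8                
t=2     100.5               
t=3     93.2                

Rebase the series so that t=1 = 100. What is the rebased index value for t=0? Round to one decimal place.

Rebased(t=0) = 100.0 / 92.8 × 100 = 107.7586

107.8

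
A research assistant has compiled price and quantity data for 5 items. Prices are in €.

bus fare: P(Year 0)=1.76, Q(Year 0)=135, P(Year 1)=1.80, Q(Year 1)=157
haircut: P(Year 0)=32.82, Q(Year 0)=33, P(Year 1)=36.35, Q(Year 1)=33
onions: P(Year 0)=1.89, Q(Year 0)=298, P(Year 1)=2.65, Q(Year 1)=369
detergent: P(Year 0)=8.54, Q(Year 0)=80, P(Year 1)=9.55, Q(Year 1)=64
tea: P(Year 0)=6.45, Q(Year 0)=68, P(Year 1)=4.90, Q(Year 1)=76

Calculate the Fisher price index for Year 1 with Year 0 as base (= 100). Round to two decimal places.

Laspeyres component (base-period weights):
ΣP(Year 1)Q(Year 0) = 1.80×135 + 36.35×33 + 2.65×298 + 9.55×80 + 4.90×68 = 243 + 1199.55 + 789.7 + 764 + 333.2 = 3329.45
ΣP(Year 0)Q(Year 0) = 1.76×135 + 32.82×33 + 1.89×298 + 8.54×80 + 6.45×68 = 237.6 + 1083.06 + 563.22 + 683.2 + 438.6 = 3005.68
L = 3329.45 / 3005.68 × 100 = 110.7719
Paasche component (current-period weights):
ΣP(Year 1)Q(Year 1) = 1.80×157 + 36.35×33 + 2.65×369 + 9.55×64 + 4.90×76 = 282.6 + 1199.55 + 977.85 + 611.2 + 372.4 = 3443.6
ΣP(Year 0)Q(Year 1) = 1.76×157 + 32.82×33 + 1.89×369 + 8.54×64 + 6.45×76 = 276.32 + 1083.06 + 697.41 + 546.56 + 490.2 = 3093.55
P = 3443.6 / 3093.55 × 100 = 111.3155
Fisher = √(L × P) = √(110.7719 × 111.3155) = 111.0434

111.04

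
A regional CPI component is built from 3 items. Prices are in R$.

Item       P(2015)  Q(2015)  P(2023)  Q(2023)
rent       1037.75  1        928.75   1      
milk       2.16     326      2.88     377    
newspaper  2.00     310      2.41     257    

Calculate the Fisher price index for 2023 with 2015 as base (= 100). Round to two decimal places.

Laspeyres component (base-period weights):
ΣP(2023)Q(2015) = 928.75×1 + 2.88×326 + 2.41×310 = 928.75 + 938.88 + 747.1 = 2614.73
ΣP(2015)Q(2015) = 1037.75×1 + 2.16×326 + 2.00×310 = 1037.75 + 704.16 + 620 = 2361.91
L = 2614.73 / 2361.91 × 100 = 110.7040
Paasche component (current-period weights):
ΣP(2023)Q(2023) = 928.75×1 + 2.88×377 + 2.41×257 = 928.75 + 1085.76 + 619.37 = 2633.88
ΣP(2015)Q(2023) = 1037.75×1 + 2.16×377 + 2.00×257 = 1037.75 + 814.32 + 514 = 2366.07
P = 2633.88 / 2366.07 × 100 = 111.3188
Fisher = √(L × P) = √(110.7040 × 111.3188) = 111.0110

111.01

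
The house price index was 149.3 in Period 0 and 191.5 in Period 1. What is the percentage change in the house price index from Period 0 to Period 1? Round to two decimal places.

28.27%

Change = (191.5 − 149.3) / 149.3 × 100
       = 42.2 / 149.3 × 100 = 28.2652%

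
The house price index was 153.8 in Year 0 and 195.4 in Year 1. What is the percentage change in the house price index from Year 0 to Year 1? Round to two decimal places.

27.05%

Change = (195.4 − 153.8) / 153.8 × 100
       = 41.6 / 153.8 × 100 = 27.0481%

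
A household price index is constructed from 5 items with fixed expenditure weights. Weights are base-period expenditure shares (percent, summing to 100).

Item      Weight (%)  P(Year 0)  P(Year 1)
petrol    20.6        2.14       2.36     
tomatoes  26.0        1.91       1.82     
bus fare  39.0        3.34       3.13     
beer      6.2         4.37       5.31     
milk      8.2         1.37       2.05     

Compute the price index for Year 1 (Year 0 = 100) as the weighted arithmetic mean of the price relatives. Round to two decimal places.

103.84

petrol: 20.6 × (2.36/2.14) = 20.6 × 1.102804 = 22.7178
tomatoes: 26.0 × (1.82/1.91) = 26.0 × 0.952880 = 24.7749
bus fare: 39.0 × (3.13/3.34) = 39.0 × 0.937126 = 36.5479
beer: 6.2 × (5.31/4.37) = 6.2 × 1.215103 = 7.5336
milk: 8.2 × (2.05/1.37) = 8.2 × 1.496350 = 12.2701
Index = Σ wᵢ·(p₁ᵢ/p₀ᵢ) = 22.7178 + 24.7749 + 36.5479 + 7.5336 + 12.2701 = 103.8442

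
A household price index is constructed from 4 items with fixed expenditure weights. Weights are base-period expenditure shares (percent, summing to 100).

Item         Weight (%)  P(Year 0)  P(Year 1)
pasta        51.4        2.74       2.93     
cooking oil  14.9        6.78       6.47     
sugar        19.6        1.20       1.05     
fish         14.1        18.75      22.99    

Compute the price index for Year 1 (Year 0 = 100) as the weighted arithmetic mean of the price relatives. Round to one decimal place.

103.6

pasta: 51.4 × (2.93/2.74) = 51.4 × 1.069343 = 54.9642
cooking oil: 14.9 × (6.47/6.78) = 14.9 × 0.954277 = 14.2187
sugar: 19.6 × (1.05/1.20) = 19.6 × 0.875000 = 17.1500
fish: 14.1 × (22.99/18.75) = 14.1 × 1.226133 = 17.2885
Index = Σ wᵢ·(p₁ᵢ/p₀ᵢ) = 54.9642 + 14.2187 + 17.1500 + 17.2885 = 103.6214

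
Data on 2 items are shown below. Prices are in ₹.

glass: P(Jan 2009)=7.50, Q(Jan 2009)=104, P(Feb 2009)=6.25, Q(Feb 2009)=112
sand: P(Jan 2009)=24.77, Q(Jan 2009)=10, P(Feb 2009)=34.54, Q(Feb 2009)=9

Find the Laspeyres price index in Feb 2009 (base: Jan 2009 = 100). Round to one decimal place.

96.9

Laspeyres price index uses base-period quantities as weights.
ΣP(Feb 2009)·Q(Jan 2009) = 6.25×104 + 34.54×10 = 650 + 345.4 = 995.4
ΣP(Jan 2009)·Q(Jan 2009) = 7.50×104 + 24.77×10 = 780 + 247.7 = 1027.7
Index = 995.4 / 1027.7 × 100 = 96.8571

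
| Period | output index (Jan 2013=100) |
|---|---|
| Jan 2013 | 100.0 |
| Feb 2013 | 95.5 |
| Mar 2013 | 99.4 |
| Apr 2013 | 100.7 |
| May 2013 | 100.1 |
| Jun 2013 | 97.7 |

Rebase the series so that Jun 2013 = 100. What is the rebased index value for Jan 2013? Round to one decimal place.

Rebased(Jan 2013) = 100.0 / 97.7 × 100 = 102.3541

102.4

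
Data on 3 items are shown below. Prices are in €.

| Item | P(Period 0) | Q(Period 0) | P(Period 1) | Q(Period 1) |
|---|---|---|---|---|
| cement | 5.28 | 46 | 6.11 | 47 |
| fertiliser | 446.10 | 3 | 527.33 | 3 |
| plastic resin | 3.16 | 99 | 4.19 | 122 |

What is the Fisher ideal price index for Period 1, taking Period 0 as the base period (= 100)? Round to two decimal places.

Laspeyres component (base-period weights):
ΣP(Period 1)Q(Period 0) = 6.11×46 + 527.33×3 + 4.19×99 = 281.06 + 1581.99 + 414.81 = 2277.86
ΣP(Period 0)Q(Period 0) = 5.28×46 + 446.10×3 + 3.16×99 = 242.88 + 1338.3 + 312.84 = 1894.02
L = 2277.86 / 1894.02 × 100 = 120.2659
Paasche component (current-period weights):
ΣP(Period 1)Q(Period 1) = 6.11×47 + 527.33×3 + 4.19×122 = 287.17 + 1581.99 + 511.18 = 2380.34
ΣP(Period 0)Q(Period 1) = 5.28×47 + 446.10×3 + 3.16×122 = 248.16 + 1338.3 + 385.52 = 1971.98
P = 2380.34 / 1971.98 × 100 = 120.7081
Fisher = √(L × P) = √(120.2659 × 120.7081) = 120.4868

120.49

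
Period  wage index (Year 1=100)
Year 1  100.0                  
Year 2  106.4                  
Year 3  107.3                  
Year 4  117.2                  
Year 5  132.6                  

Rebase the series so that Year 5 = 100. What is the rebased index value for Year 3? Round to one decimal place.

Rebased(Year 3) = 107.3 / 132.6 × 100 = 80.9201

80.9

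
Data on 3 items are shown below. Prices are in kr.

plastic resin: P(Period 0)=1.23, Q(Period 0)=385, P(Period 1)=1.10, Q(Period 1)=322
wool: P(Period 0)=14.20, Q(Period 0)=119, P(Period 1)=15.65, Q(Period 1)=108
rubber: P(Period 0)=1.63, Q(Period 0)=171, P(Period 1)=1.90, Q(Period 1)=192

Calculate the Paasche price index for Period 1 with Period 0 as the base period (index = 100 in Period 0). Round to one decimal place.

107.4

Paasche price index uses current-period quantities as weights.
ΣP(Period 1)·Q(Period 1) = 1.10×322 + 15.65×108 + 1.90×192 = 354.2 + 1690.2 + 364.8 = 2409.2
ΣP(Period 0)·Q(Period 1) = 1.23×322 + 14.20×108 + 1.63×192 = 396.06 + 1533.6 + 312.96 = 2242.62
Index = 2409.2 / 2242.62 × 100 = 107.4279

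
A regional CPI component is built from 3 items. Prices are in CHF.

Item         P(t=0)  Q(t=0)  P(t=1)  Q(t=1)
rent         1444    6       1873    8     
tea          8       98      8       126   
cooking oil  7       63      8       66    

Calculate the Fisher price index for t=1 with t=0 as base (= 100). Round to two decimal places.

Laspeyres component (base-period weights):
ΣP(t=1)Q(t=0) = 1873×6 + 8×98 + 8×63 = 11238 + 784 + 504 = 12526
ΣP(t=0)Q(t=0) = 1444×6 + 8×98 + 7×63 = 8664 + 784 + 441 = 9889
L = 12526 / 9889 × 100 = 126.6660
Paasche component (current-period weights):
ΣP(t=1)Q(t=1) = 1873×8 + 8×126 + 8×66 = 14984 + 1008 + 528 = 16520
ΣP(t=0)Q(t=1) = 1444×8 + 8×126 + 7×66 = 11552 + 1008 + 462 = 13022
P = 16520 / 13022 × 100 = 126.8622
Fisher = √(L × P) = √(126.6660 × 126.8622) = 126.7641

126.76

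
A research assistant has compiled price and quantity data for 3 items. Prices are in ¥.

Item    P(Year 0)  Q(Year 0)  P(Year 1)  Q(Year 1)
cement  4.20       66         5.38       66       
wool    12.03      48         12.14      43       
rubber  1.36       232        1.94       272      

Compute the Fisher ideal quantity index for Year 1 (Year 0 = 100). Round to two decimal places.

100.36

Laspeyres component (base-period weights):
ΣP(Year 0)Q(Year 1) = 4.20×66 + 12.03×43 + 1.36×272 = 277.2 + 517.29 + 369.92 = 1164.41
ΣP(Year 0)Q(Year 0) = 4.20×66 + 12.03×48 + 1.36×232 = 277.2 + 577.44 + 315.52 = 1170.16
L = 1164.41 / 1170.16 × 100 = 99.5086
Paasche component (current-period weights):
ΣP(Year 1)Q(Year 1) = 5.38×66 + 12.14×43 + 1.94×272 = 355.08 + 522.02 + 527.68 = 1404.78
ΣP(Year 1)Q(Year 0) = 5.38×66 + 12.14×48 + 1.94×232 = 355.08 + 582.72 + 450.08 = 1387.88
P = 1404.78 / 1387.88 × 100 = 101.2177
Fisher = √(L × P) = √(99.5086 × 101.2177) = 100.3595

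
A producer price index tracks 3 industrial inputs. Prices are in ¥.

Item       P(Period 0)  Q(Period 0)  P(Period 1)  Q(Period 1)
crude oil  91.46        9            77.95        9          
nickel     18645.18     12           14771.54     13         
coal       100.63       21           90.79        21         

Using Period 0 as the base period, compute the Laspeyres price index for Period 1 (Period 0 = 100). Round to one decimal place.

79.3

Laspeyres price index uses base-period quantities as weights.
ΣP(Period 1)·Q(Period 0) = 77.95×9 + 14771.54×12 + 90.79×21 = 701.55 + 177258.48 + 1906.59 = 179866.62
ΣP(Period 0)·Q(Period 0) = 91.46×9 + 18645.18×12 + 100.63×21 = 823.14 + 223742.16 + 2113.23 = 226678.53
Index = 179866.62 / 226678.53 × 100 = 79.3488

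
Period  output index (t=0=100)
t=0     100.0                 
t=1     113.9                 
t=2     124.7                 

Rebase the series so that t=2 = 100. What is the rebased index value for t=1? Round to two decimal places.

Rebased(t=1) = 113.9 / 124.7 × 100 = 91.3392

91.34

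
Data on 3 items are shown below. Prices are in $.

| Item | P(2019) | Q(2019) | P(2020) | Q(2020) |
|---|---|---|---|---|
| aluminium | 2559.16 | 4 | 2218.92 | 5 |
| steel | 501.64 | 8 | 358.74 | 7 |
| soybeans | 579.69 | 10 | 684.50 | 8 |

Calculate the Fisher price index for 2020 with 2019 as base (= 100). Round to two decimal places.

91.92

Laspeyres component (base-period weights):
ΣP(2020)Q(2019) = 2218.92×4 + 358.74×8 + 684.50×10 = 8875.68 + 2869.92 + 6845 = 18590.6
ΣP(2019)Q(2019) = 2559.16×4 + 501.64×8 + 579.69×10 = 10236.64 + 4013.12 + 5796.9 = 20046.66
L = 18590.6 / 20046.66 × 100 = 92.7366
Paasche component (current-period weights):
ΣP(2020)Q(2020) = 2218.92×5 + 358.74×7 + 684.50×8 = 11094.6 + 2511.18 + 5476 = 19081.78
ΣP(2019)Q(2020) = 2559.16×5 + 501.64×7 + 579.69×8 = 12795.8 + 3511.48 + 4637.52 = 20944.8
P = 19081.78 / 20944.8 × 100 = 91.1051
Fisher = √(L × P) = √(92.7366 × 91.1051) = 91.9173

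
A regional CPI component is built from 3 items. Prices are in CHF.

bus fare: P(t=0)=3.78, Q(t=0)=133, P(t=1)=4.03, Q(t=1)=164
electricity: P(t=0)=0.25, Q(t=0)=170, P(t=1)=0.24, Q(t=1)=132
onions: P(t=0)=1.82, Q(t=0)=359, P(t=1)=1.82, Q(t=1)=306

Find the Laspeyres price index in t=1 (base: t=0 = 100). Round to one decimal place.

102.6

Laspeyres price index uses base-period quantities as weights.
ΣP(t=1)·Q(t=0) = 4.03×133 + 0.24×170 + 1.82×359 = 535.99 + 40.8 + 653.38 = 1230.17
ΣP(t=0)·Q(t=0) = 3.78×133 + 0.25×170 + 1.82×359 = 502.74 + 42.5 + 653.38 = 1198.62
Index = 1230.17 / 1198.62 × 100 = 102.6322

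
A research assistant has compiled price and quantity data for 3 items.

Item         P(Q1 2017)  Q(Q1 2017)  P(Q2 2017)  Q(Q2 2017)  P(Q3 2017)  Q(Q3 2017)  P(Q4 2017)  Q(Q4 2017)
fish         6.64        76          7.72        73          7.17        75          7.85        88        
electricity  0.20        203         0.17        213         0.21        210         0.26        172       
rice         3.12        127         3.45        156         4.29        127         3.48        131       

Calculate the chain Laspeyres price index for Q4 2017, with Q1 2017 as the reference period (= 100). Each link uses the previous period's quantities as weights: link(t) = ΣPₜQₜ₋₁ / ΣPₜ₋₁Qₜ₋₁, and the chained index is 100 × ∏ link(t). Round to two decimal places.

117.86

Link Q1 2017→Q2 2017:
ΣP(Q2 2017)Q(Q1 2017) = 7.72×76 + 0.17×203 + 3.45×127 = 586.72 + 34.51 + 438.15 = 1059.38
ΣP(Q1 2017)Q(Q1 2017) = 6.64×76 + 0.20×203 + 3.12×127 = 504.64 + 40.6 + 396.24 = 941.48
link = 1059.38/941.48 = 1.125228
Link Q2 2017→Q3 2017:
ΣP(Q3 2017)Q(Q2 2017) = 7.17×73 + 0.21×213 + 4.29×156 = 523.41 + 44.73 + 669.24 = 1237.38
ΣP(Q2 2017)Q(Q2 2017) = 7.72×73 + 0.17×213 + 3.45×156 = 563.56 + 36.21 + 538.2 = 1137.97
link = 1237.38/1137.97 = 1.087357
Link Q3 2017→Q4 2017:
ΣP(Q4 2017)Q(Q3 2017) = 7.85×75 + 0.26×210 + 3.48×127 = 588.75 + 54.6 + 441.96 = 1085.31
ΣP(Q3 2017)Q(Q3 2017) = 7.17×75 + 0.21×210 + 4.29×127 = 537.75 + 44.1 + 544.83 = 1126.68
link = 1085.31/1126.68 = 0.963281
Chained index = 100 × 1.125228 × 1.087357 × 0.963281 = 117.8599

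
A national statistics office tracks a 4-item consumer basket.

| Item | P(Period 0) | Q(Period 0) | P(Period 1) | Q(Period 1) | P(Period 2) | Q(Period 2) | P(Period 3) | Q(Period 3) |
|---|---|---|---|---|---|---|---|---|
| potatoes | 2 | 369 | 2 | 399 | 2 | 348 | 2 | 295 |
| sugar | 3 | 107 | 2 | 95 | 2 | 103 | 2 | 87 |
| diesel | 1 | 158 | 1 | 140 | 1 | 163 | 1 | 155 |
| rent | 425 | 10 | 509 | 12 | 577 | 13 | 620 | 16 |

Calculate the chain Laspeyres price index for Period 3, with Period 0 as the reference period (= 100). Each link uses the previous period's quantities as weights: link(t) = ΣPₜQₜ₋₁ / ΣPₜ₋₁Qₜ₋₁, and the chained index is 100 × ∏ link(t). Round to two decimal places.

Link Period 0→Period 1:
ΣP(Period 1)Q(Period 0) = 2×369 + 2×107 + 1×158 + 509×10 = 738 + 214 + 158 + 5090 = 6200
ΣP(Period 0)Q(Period 0) = 2×369 + 3×107 + 1×158 + 425×10 = 738 + 321 + 158 + 4250 = 5467
link = 6200/5467 = 1.134077
Link Period 1→Period 2:
ΣP(Period 2)Q(Period 1) = 2×399 + 2×95 + 1×140 + 577×12 = 798 + 190 + 140 + 6924 = 8052
ΣP(Period 1)Q(Period 1) = 2×399 + 2×95 + 1×140 + 509×12 = 798 + 190 + 140 + 6108 = 7236
link = 8052/7236 = 1.112769
Link Period 2→Period 3:
ΣP(Period 3)Q(Period 2) = 2×348 + 2×103 + 1×163 + 620×13 = 696 + 206 + 163 + 8060 = 9125
ΣP(Period 2)Q(Period 2) = 2×348 + 2×103 + 1×163 + 577×13 = 696 + 206 + 163 + 7501 = 8566
link = 9125/8566 = 1.065258
Chained index = 100 × 1.134077 × 1.112769 × 1.065258 = 134.4320

134.43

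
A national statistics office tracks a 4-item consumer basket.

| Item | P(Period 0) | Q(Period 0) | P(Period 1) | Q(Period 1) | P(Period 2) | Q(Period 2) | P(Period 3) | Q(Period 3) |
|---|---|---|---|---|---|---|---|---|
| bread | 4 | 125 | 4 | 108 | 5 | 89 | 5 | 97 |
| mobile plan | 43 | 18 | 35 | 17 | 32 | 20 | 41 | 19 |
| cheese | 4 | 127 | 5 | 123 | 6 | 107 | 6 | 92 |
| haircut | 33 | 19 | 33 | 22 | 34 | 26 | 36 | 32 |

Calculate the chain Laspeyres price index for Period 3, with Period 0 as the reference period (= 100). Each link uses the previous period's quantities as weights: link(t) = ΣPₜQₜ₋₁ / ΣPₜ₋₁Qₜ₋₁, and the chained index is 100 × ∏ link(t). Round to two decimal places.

117.34

Link Period 0→Period 1:
ΣP(Period 1)Q(Period 0) = 4×125 + 35×18 + 5×127 + 33×19 = 500 + 630 + 635 + 627 = 2392
ΣP(Period 0)Q(Period 0) = 4×125 + 43×18 + 4×127 + 33×19 = 500 + 774 + 508 + 627 = 2409
link = 2392/2409 = 0.992943
Link Period 1→Period 2:
ΣP(Period 2)Q(Period 1) = 5×108 + 32×17 + 6×123 + 34×22 = 540 + 544 + 738 + 748 = 2570
ΣP(Period 1)Q(Period 1) = 4×108 + 35×17 + 5×123 + 33×22 = 432 + 595 + 615 + 726 = 2368
link = 2570/2368 = 1.085304
Link Period 2→Period 3:
ΣP(Period 3)Q(Period 2) = 5×89 + 41×20 + 6×107 + 36×26 = 445 + 820 + 642 + 936 = 2843
ΣP(Period 2)Q(Period 2) = 5×89 + 32×20 + 6×107 + 34×26 = 445 + 640 + 642 + 884 = 2611
link = 2843/2611 = 1.088855
Chained index = 100 × 0.992943 × 1.085304 × 1.088855 = 117.3399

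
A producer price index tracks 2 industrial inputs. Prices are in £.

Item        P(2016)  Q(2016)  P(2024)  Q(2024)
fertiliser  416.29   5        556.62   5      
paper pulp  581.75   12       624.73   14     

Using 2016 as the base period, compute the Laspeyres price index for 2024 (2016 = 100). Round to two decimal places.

Laspeyres price index uses base-period quantities as weights.
ΣP(2024)·Q(2016) = 556.62×5 + 624.73×12 = 2783.1 + 7496.76 = 10279.86
ΣP(2016)·Q(2016) = 416.29×5 + 581.75×12 = 2081.45 + 6981 = 9062.45
Index = 10279.86 / 9062.45 × 100 = 113.4336

113.43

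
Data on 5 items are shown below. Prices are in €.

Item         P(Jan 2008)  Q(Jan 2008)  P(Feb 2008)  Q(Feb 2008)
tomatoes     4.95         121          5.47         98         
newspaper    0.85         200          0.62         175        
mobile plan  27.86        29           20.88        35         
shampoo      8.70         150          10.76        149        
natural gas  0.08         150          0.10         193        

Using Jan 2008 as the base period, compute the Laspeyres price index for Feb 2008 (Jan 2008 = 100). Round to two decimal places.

104.37

Laspeyres price index uses base-period quantities as weights.
ΣP(Feb 2008)·Q(Jan 2008) = 5.47×121 + 0.62×200 + 20.88×29 + 10.76×150 + 0.10×150 = 661.87 + 124 + 605.52 + 1614 + 15 = 3020.39
ΣP(Jan 2008)·Q(Jan 2008) = 4.95×121 + 0.85×200 + 27.86×29 + 8.70×150 + 0.08×150 = 598.95 + 170 + 807.94 + 1305 + 12 = 2893.89
Index = 3020.39 / 2893.89 × 100 = 104.3713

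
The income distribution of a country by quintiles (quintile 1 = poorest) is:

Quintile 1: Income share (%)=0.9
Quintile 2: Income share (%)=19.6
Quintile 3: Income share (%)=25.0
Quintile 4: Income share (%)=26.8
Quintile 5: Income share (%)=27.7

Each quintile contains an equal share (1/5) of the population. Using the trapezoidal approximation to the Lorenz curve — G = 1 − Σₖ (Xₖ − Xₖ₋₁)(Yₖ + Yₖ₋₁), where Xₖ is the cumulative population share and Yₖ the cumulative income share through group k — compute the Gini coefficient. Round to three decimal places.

Cumulative income shares Yₖ: 0.0090, 0.2050, 0.4550, 0.7230, 1.0000
Σ (Xₖ−Xₖ₋₁)(Yₖ+Yₖ₋₁) = (1/5)(0.0090+0.0000) + (1/5)(0.2050+0.0090) + (1/5)(0.4550+0.2050) + (1/5)(0.7230+0.4550) + (1/5)(1.0000+0.7230)
  = 0.0018 + 0.0428 + 0.1320 + 0.2356 + 0.3446 = 0.7568
G = 1 − 0.7568 = 0.2432

0.243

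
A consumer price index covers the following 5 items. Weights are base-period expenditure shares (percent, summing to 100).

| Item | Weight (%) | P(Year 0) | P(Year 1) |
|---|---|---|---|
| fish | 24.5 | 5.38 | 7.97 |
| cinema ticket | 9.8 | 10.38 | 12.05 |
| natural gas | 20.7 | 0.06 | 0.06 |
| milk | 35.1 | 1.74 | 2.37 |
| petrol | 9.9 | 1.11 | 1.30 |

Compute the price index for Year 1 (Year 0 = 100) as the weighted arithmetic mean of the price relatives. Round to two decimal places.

fish: 24.5 × (7.97/5.38) = 24.5 × 1.481413 = 36.2946
cinema ticket: 9.8 × (12.05/10.38) = 9.8 × 1.160886 = 11.3767
natural gas: 20.7 × (0.06/0.06) = 20.7 × 1.000000 = 20.7000
milk: 35.1 × (2.37/1.74) = 35.1 × 1.362069 = 47.8086
petrol: 9.9 × (1.30/1.11) = 9.9 × 1.171171 = 11.5946
Index = Σ wᵢ·(p₁ᵢ/p₀ᵢ) = 36.2946 + 11.3767 + 20.7000 + 47.8086 + 11.5946 = 127.7745

127.77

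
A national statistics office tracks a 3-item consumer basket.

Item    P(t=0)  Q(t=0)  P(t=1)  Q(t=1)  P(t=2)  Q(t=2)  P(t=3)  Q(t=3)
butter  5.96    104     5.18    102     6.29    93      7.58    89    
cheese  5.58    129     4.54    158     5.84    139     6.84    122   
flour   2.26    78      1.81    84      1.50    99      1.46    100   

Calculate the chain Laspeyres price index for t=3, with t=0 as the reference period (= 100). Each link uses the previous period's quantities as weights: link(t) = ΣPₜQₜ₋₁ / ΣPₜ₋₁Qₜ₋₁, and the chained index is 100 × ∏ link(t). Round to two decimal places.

Link t=0→t=1:
ΣP(t=1)Q(t=0) = 5.18×104 + 4.54×129 + 1.81×78 = 538.72 + 585.66 + 141.18 = 1265.56
ΣP(t=0)Q(t=0) = 5.96×104 + 5.58×129 + 2.26×78 = 619.84 + 719.82 + 176.28 = 1515.94
link = 1265.56/1515.94 = 0.834835
Link t=1→t=2:
ΣP(t=2)Q(t=1) = 6.29×102 + 5.84×158 + 1.50×84 = 641.58 + 922.72 + 126 = 1690.3
ΣP(t=1)Q(t=1) = 5.18×102 + 4.54×158 + 1.81×84 = 528.36 + 717.32 + 152.04 = 1397.72
link = 1690.3/1397.72 = 1.209327
Link t=2→t=3:
ΣP(t=3)Q(t=2) = 7.58×93 + 6.84×139 + 1.46×99 = 704.94 + 950.76 + 144.54 = 1800.24
ΣP(t=2)Q(t=2) = 6.29×93 + 5.84×139 + 1.50×99 = 584.97 + 811.76 + 148.5 = 1545.23
link = 1800.24/1545.23 = 1.165030
Chained index = 100 × 0.834835 × 1.209327 × 1.165030 = 117.6201

117.62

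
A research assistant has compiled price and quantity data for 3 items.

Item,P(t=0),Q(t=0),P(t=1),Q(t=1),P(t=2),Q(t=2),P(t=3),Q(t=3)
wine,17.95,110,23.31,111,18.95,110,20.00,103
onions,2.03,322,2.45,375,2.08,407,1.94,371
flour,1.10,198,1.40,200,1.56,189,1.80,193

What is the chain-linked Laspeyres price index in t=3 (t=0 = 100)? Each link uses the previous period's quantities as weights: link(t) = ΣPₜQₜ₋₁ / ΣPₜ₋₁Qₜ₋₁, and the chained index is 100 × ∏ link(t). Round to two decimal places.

Link t=0→t=1:
ΣP(t=1)Q(t=0) = 23.31×110 + 2.45×322 + 1.40×198 = 2564.1 + 788.9 + 277.2 = 3630.2
ΣP(t=0)Q(t=0) = 17.95×110 + 2.03×322 + 1.10×198 = 1974.5 + 653.66 + 217.8 = 2845.96
link = 3630.2/2845.96 = 1.275563
Link t=1→t=2:
ΣP(t=2)Q(t=1) = 18.95×111 + 2.08×375 + 1.56×200 = 2103.45 + 780 + 312 = 3195.45
ΣP(t=1)Q(t=1) = 23.31×111 + 2.45×375 + 1.40×200 = 2587.41 + 918.75 + 280 = 3786.16
link = 3195.45/3786.16 = 0.843982
Link t=2→t=3:
ΣP(t=3)Q(t=2) = 20.00×110 + 1.94×407 + 1.80×189 = 2200 + 789.58 + 340.2 = 3329.78
ΣP(t=2)Q(t=2) = 18.95×110 + 2.08×407 + 1.56×189 = 2084.5 + 846.56 + 294.84 = 3225.9
link = 3329.78/3225.9 = 1.032202
Chained index = 100 × 1.275563 × 0.843982 × 1.032202 = 111.1219

111.12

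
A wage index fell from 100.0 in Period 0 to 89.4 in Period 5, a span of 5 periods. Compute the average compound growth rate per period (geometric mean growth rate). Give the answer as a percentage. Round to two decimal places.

-2.22%

Growth factor = (89.4/100.0)^(1/5) = (0.894000)^(1/5) = 0.977839
Growth rate = 0.977839 − 1 = -0.022161 = -2.2161%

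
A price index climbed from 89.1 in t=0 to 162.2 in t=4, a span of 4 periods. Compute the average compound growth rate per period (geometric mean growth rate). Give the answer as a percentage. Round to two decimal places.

Growth factor = (162.2/89.1)^(1/4) = (1.820426)^(1/4) = 1.161564
Growth rate = 1.161564 − 1 = 0.161564 = 16.1564%

16.16%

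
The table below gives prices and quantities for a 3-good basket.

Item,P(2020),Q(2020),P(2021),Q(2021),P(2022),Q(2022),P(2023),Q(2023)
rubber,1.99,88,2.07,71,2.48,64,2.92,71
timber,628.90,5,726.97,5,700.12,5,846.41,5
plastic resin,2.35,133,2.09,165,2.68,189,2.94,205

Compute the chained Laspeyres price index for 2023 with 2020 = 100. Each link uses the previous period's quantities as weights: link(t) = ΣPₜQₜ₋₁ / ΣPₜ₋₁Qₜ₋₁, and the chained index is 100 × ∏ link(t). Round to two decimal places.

Link 2020→2021:
ΣP(2021)Q(2020) = 2.07×88 + 726.97×5 + 2.09×133 = 182.16 + 3634.85 + 277.97 = 4094.98
ΣP(2020)Q(2020) = 1.99×88 + 628.90×5 + 2.35×133 = 175.12 + 3144.5 + 312.55 = 3632.17
link = 4094.98/3632.17 = 1.127420
Link 2021→2022:
ΣP(2022)Q(2021) = 2.48×71 + 700.12×5 + 2.68×165 = 176.08 + 3500.6 + 442.2 = 4118.88
ΣP(2021)Q(2021) = 2.07×71 + 726.97×5 + 2.09×165 = 146.97 + 3634.85 + 344.85 = 4126.67
link = 4118.88/4126.67 = 0.998112
Link 2022→2023:
ΣP(2023)Q(2022) = 2.92×64 + 846.41×5 + 2.94×189 = 186.88 + 4232.05 + 555.66 = 4974.59
ΣP(2022)Q(2022) = 2.48×64 + 700.12×5 + 2.68×189 = 158.72 + 3500.6 + 506.52 = 4165.84
link = 4974.59/4165.84 = 1.194139
Chained index = 100 × 1.127420 × 0.998112 × 1.194139 = 134.3754

134.38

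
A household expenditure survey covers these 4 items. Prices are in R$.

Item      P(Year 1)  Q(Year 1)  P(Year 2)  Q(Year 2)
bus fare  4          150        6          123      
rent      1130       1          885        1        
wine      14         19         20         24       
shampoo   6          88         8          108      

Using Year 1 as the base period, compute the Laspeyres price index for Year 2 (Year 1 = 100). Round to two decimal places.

113.67

Laspeyres price index uses base-period quantities as weights.
ΣP(Year 2)·Q(Year 1) = 6×150 + 885×1 + 20×19 + 8×88 = 900 + 885 + 380 + 704 = 2869
ΣP(Year 1)·Q(Year 1) = 4×150 + 1130×1 + 14×19 + 6×88 = 600 + 1130 + 266 + 528 = 2524
Index = 2869 / 2524 × 100 = 113.6688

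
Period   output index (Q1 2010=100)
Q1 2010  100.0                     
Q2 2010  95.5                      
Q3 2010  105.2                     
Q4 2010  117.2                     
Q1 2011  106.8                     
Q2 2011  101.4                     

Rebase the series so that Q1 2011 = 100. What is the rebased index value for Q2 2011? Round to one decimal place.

Rebased(Q2 2011) = 101.4 / 106.8 × 100 = 94.9438

94.9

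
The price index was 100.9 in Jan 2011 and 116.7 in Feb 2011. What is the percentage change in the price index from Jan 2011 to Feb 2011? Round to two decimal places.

Change = (116.7 − 100.9) / 100.9 × 100
       = 15.8 / 100.9 × 100 = 15.6591%

15.66%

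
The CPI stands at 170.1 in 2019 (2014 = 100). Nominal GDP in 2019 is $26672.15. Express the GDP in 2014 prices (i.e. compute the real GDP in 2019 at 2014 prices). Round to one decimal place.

Real = Nominal ÷ (Index/100) = 26672.15 ÷ (170.1/100)
     = 26672.15 ÷ 1.701 = 15680.2763

15680.3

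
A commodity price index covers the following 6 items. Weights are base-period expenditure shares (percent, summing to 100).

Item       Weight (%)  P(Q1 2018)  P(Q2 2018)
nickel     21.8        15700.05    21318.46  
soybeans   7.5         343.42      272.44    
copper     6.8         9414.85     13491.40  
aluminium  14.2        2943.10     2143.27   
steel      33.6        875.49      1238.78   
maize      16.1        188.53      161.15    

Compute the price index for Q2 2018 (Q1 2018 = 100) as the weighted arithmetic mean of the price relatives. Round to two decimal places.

nickel: 21.8 × (21318.46/15700.05) = 21.8 × 1.357859 = 29.6013
soybeans: 7.5 × (272.44/343.42) = 7.5 × 0.793314 = 5.9499
copper: 6.8 × (13491.40/9414.85) = 6.8 × 1.432991 = 9.7443
aluminium: 14.2 × (2143.27/2943.10) = 14.2 × 0.728236 = 10.3409
steel: 33.6 × (1238.78/875.49) = 33.6 × 1.414956 = 47.5425
maize: 16.1 × (161.15/188.53) = 16.1 × 0.854771 = 13.7618
Index = Σ wᵢ·(p₁ᵢ/p₀ᵢ) = 29.6013 + 5.9499 + 9.7443 + 10.3409 + 47.5425 + 13.7618 = 116.9408

116.94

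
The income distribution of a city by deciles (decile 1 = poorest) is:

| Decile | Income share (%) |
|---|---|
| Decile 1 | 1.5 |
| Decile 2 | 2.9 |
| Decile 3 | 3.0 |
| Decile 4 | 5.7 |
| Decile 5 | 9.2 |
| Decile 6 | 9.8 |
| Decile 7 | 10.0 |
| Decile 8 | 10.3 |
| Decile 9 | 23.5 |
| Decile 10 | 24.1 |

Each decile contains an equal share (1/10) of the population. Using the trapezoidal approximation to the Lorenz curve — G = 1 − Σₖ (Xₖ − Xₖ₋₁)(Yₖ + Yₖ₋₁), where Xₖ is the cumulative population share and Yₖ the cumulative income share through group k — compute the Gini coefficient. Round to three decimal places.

0.398

Cumulative income shares Yₖ: 0.0150, 0.0440, 0.0740, 0.1310, 0.2230, 0.3210, 0.4210, 0.5240, 0.7590, 1.0000
Σ (Xₖ−Xₖ₋₁)(Yₖ+Yₖ₋₁) = (1/10)(0.0150+0.0000) + (1/10)(0.0440+0.0150) + (1/10)(0.0740+0.0440) + (1/10)(0.1310+0.0740) + (1/10)(0.2230+0.1310) + (1/10)(0.3210+0.2230) + (1/10)(0.4210+0.3210) + (1/10)(0.5240+0.4210) + (1/10)(0.7590+0.5240) + (1/10)(1.0000+0.7590)
  = 0.0015 + 0.0059 + 0.0118 + 0.0205 + 0.0354 + 0.0544 + 0.0742 + 0.0945 + 0.1283 + 0.1759 = 0.6024
G = 1 − 0.6024 = 0.3976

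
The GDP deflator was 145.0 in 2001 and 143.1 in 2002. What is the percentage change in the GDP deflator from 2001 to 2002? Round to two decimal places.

Change = (143.1 − 145.0) / 145.0 × 100
       = -1.9 / 145.0 × 100 = -1.3103%

-1.31%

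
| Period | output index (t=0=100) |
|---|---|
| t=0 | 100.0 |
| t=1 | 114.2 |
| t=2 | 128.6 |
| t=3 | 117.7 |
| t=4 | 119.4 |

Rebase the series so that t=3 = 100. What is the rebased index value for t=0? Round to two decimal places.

Rebased(t=0) = 100.0 / 117.7 × 100 = 84.9618

84.96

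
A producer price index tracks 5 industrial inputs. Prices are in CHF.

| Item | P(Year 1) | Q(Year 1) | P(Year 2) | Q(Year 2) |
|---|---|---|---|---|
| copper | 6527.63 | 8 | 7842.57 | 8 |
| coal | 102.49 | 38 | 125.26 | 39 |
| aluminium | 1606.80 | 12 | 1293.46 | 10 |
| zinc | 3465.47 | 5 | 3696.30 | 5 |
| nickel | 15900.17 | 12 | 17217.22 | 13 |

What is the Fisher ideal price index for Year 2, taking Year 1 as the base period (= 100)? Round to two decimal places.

108.82

Laspeyres component (base-period weights):
ΣP(Year 2)Q(Year 1) = 7842.57×8 + 125.26×38 + 1293.46×12 + 3696.30×5 + 17217.22×12 = 62740.56 + 4759.88 + 15521.52 + 18481.5 + 206606.64 = 308110.1
ΣP(Year 1)Q(Year 1) = 6527.63×8 + 102.49×38 + 1606.80×12 + 3465.47×5 + 15900.17×12 = 52221.04 + 3894.62 + 19281.6 + 17327.35 + 190802.04 = 283526.65
L = 308110.1 / 283526.65 × 100 = 108.6706
Paasche component (current-period weights):
ΣP(Year 2)Q(Year 2) = 7842.57×8 + 125.26×39 + 1293.46×10 + 3696.30×5 + 17217.22×13 = 62740.56 + 4885.14 + 12934.6 + 18481.5 + 223823.86 = 322865.66
ΣP(Year 1)Q(Year 2) = 6527.63×8 + 102.49×39 + 1606.80×10 + 3465.47×5 + 15900.17×13 = 52221.04 + 3997.11 + 16068 + 17327.35 + 206702.21 = 296315.71
P = 322865.66 / 296315.71 × 100 = 108.9600
Fisher = √(L × P) = √(108.6706 × 108.9600) = 108.8152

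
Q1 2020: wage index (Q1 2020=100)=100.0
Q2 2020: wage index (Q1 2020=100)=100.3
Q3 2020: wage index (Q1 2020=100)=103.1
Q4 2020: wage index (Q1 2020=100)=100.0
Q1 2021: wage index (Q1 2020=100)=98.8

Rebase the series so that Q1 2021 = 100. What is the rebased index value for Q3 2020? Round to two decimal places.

Rebased(Q3 2020) = 103.1 / 98.8 × 100 = 104.3522

104.35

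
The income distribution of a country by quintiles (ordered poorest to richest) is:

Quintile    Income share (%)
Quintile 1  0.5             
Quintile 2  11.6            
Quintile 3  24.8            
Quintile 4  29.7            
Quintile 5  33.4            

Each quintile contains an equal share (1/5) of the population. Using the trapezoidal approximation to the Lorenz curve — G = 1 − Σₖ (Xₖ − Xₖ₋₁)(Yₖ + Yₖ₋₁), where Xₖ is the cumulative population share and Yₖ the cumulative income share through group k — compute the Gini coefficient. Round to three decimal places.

Cumulative income shares Yₖ: 0.0050, 0.1210, 0.3690, 0.6660, 1.0000
Σ (Xₖ−Xₖ₋₁)(Yₖ+Yₖ₋₁) = (1/5)(0.0050+0.0000) + (1/5)(0.1210+0.0050) + (1/5)(0.3690+0.1210) + (1/5)(0.6660+0.3690) + (1/5)(1.0000+0.6660)
  = 0.0010 + 0.0252 + 0.0980 + 0.2070 + 0.3332 = 0.6644
G = 1 − 0.6644 = 0.3356

0.336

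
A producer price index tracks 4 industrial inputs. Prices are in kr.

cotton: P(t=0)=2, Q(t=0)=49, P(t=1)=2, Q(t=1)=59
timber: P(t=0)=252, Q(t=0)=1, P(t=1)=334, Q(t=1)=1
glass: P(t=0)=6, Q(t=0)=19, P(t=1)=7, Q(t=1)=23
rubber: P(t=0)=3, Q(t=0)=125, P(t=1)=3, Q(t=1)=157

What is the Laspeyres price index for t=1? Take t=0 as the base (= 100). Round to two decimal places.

112.04

Laspeyres price index uses base-period quantities as weights.
ΣP(t=1)·Q(t=0) = 2×49 + 334×1 + 7×19 + 3×125 = 98 + 334 + 133 + 375 = 940
ΣP(t=0)·Q(t=0) = 2×49 + 252×1 + 6×19 + 3×125 = 98 + 252 + 114 + 375 = 839
Index = 940 / 839 × 100 = 112.0381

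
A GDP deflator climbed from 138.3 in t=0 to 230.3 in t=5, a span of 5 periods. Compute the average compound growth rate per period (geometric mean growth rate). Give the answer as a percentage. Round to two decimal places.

10.74%

Growth factor = (230.3/138.3)^(1/5) = (1.665221)^(1/5) = 1.107374
Growth rate = 1.107374 − 1 = 0.107374 = 10.7374%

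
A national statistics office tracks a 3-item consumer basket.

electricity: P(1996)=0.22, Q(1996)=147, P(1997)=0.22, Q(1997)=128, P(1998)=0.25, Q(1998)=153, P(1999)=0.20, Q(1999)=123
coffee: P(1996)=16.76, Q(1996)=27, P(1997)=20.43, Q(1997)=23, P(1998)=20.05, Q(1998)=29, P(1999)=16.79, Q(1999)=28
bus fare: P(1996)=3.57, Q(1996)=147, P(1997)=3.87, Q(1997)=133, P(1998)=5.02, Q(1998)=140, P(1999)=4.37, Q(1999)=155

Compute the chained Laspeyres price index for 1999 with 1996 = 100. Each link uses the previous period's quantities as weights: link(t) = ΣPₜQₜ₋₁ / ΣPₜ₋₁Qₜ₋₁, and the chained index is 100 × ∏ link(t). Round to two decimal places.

Link 1996→1997:
ΣP(1997)Q(1996) = 0.22×147 + 20.43×27 + 3.87×147 = 32.34 + 551.61 + 568.89 = 1152.84
ΣP(1996)Q(1996) = 0.22×147 + 16.76×27 + 3.57×147 = 32.34 + 452.52 + 524.79 = 1009.65
link = 1152.84/1009.65 = 1.141821
Link 1997→1998:
ΣP(1998)Q(1997) = 0.25×128 + 20.05×23 + 5.02×133 = 32 + 461.15 + 667.66 = 1160.81
ΣP(1997)Q(1997) = 0.22×128 + 20.43×23 + 3.87×133 = 28.16 + 469.89 + 514.71 = 1012.76
link = 1160.81/1012.76 = 1.146185
Link 1998→1999:
ΣP(1999)Q(1998) = 0.20×153 + 16.79×29 + 4.37×140 = 30.6 + 486.91 + 611.8 = 1129.31
ΣP(1998)Q(1998) = 0.25×153 + 20.05×29 + 5.02×140 = 38.25 + 581.45 + 702.8 = 1322.5
link = 1129.31/1322.5 = 0.853921
Chained index = 100 × 1.141821 × 1.146185 × 0.853921 = 111.7559

111.76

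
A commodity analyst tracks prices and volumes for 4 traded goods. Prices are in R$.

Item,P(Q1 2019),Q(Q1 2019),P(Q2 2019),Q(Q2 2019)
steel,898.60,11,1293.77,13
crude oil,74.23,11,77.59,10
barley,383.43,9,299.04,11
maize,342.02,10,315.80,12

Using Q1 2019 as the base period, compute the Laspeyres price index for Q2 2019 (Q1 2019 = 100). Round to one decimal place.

Laspeyres price index uses base-period quantities as weights.
ΣP(Q2 2019)·Q(Q1 2019) = 1293.77×11 + 77.59×11 + 299.04×9 + 315.80×10 = 14231.47 + 853.49 + 2691.36 + 3158 = 20934.32
ΣP(Q1 2019)·Q(Q1 2019) = 898.60×11 + 74.23×11 + 383.43×9 + 342.02×10 = 9884.6 + 816.53 + 3450.87 + 3420.2 = 17572.2
Index = 20934.32 / 17572.2 × 100 = 119.1332

119.1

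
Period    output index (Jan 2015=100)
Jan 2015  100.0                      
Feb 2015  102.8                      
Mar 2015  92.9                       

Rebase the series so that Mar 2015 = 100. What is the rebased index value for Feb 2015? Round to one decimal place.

Rebased(Feb 2015) = 102.8 / 92.9 × 100 = 110.6566

110.7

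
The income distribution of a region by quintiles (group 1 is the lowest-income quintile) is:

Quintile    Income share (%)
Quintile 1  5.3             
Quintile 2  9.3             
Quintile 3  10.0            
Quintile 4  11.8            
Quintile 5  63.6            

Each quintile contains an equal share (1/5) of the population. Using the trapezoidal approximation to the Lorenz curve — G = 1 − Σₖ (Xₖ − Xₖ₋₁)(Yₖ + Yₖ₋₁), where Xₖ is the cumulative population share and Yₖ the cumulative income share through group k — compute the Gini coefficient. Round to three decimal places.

0.476

Cumulative income shares Yₖ: 0.0530, 0.1460, 0.2460, 0.3640, 1.0000
Σ (Xₖ−Xₖ₋₁)(Yₖ+Yₖ₋₁) = (1/5)(0.0530+0.0000) + (1/5)(0.1460+0.0530) + (1/5)(0.2460+0.1460) + (1/5)(0.3640+0.2460) + (1/5)(1.0000+0.3640)
  = 0.0106 + 0.0398 + 0.0784 + 0.1220 + 0.2728 = 0.5236
G = 1 − 0.5236 = 0.4764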